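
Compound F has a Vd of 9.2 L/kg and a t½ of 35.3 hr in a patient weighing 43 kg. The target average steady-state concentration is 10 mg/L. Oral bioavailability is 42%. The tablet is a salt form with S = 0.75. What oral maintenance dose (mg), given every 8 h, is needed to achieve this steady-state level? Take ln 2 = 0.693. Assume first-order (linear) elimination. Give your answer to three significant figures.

1970 mg

Vd = 9.2 L/kg × 43 kg = 395.6 L
k = 0.693/35.3 = 0.01963 h⁻¹, so CL = k·Vd = 0.01963 × 395.6 = 7.766 L/h
D = CL × Css × τ / F / S = 7.766 × 10 × 8 / 0.42 / 0.75 = 1972 mg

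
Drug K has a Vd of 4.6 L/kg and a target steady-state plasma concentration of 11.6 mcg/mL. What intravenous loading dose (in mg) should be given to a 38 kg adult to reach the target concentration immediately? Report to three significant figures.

2030 mg

Vd(total) = 38 kg × 4.6 L/kg = 174.8 L
The loading dose fills Vd to the target concentration.
LD = Vd × C = 174.8 × 11.60 = 2028 mg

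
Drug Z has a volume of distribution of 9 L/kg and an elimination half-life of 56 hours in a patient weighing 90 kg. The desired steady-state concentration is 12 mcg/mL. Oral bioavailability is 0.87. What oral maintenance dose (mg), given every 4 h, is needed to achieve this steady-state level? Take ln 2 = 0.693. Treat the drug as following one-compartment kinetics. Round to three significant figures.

553 mg

Vd = 9 L/kg × 90 kg = 810.0 L
k = 0.693/56 = 0.01238 h⁻¹, so CL = k·Vd = 0.01238 × 810.0 = 10.03 L/h
D = CL × Css × τ / F = 10.03 × 12 × 4 / 0.87 = 553.4 mg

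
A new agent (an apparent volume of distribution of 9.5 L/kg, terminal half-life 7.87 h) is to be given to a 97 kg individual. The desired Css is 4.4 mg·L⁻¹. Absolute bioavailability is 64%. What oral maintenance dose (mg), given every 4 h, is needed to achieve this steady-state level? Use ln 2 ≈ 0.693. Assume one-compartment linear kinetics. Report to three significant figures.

Vd = 9.5 L/kg × 97 kg = 921.5 L
CL = ln 2 · Vd / t½ = 0.693 × 921.5 / 7.87 = 81.14 L/h
D = CL × Css × τ / F = 81.14 × 4.4 × 4 / 0.64 = 2231 mg

2230 mg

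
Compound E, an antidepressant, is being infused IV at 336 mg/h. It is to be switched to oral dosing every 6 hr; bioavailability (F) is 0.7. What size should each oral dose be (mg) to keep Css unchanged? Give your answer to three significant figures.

To maintain the same Css, the systemic dosing rate must be unchanged: F·D/τ = infusion rate.
D = rate × τ / F = 336 × 6 / 0.7 = 2880 mg

2880 mg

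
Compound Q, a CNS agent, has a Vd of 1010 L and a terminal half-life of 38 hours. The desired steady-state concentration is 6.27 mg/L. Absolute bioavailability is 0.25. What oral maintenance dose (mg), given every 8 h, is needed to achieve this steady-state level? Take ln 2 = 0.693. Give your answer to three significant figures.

CL = 0.693 × Vd / t½ = 0.693 × 1010 / 38 = 18.42 L/h
D = CL × Css × τ / F = 18.42 × 6.27 × 8 / 0.25 = 3696 mg

3700 mg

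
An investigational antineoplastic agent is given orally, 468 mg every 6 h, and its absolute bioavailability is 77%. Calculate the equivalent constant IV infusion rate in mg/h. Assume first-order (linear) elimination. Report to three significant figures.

Equivalent systemic input: infusion rate = F·D/τ.
Rate = 0.77 × 468 / 6 = 60.06 mg/h

60.1 mg/h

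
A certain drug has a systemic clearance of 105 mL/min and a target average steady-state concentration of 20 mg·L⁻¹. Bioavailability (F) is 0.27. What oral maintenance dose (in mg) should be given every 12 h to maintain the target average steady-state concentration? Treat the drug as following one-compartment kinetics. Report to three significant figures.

5600 mg

Convert clearance: 105 mL/min × 60 min/h ÷ 1000 mL/L = 6.300 L/h
D = CL × Css × τ / F = 6.300 × 20 × 12 / 0.27 = 5600 mg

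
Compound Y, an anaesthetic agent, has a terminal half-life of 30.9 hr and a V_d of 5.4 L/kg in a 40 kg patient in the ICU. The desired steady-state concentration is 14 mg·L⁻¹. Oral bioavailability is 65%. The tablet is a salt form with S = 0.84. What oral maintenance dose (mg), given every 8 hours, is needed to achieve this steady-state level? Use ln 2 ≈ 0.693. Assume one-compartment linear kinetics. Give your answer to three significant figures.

Vd(total) = 40 kg × 5.4 L/kg = 216.0 L
CL = 0.693 × Vd / t½ = 0.693 × 216.0 / 30.9 = 4.844 L/h
D = CL × Css × τ / F / S = 4.844 × 14 × 8 / 0.65 / 0.84 = 993.6 mg

994 mg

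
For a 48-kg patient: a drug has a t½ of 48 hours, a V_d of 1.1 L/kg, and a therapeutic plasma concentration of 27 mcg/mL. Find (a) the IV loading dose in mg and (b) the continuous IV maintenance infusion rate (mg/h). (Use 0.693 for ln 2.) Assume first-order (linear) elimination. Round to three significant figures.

Total Vd = 1.1 × 48 = 52.80 L
LD = Vd × C = 52.80 × 27 = 1426 mg
CL = 0.693 × Vd / t½ = 0.693 × 52.80 / 48 = 0.7623 L/h
Infusion rate = CL × Css = 0.7623 × 27 = 20.58 mg/h

(a) 1430 mg; (b) 20.6 mg/h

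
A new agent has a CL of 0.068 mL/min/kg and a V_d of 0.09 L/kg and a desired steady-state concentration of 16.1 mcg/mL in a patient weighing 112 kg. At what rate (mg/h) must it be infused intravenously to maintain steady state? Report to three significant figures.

CL = 0.068 mL/min/kg × 112 kg = 7.616 mL/min = 7.616 × 60/1000 = 0.4570 L/h
At steady state, infusion rate equals elimination rate: rate in = CL × Css.
Rate = CL × Css = 0.4570 × 16.1 = 7.358 mg/h

7.36 mg/h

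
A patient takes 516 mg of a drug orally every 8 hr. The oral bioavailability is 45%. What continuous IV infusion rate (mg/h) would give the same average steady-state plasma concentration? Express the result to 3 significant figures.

Equivalent systemic input: infusion rate = F·D/τ.
Rate = 0.45 × 516 / 8 = 29.03 mg/h

29.0 mg/h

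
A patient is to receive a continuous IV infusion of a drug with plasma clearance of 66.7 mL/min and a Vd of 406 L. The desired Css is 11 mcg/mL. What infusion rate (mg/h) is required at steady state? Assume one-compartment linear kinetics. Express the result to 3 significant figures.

44.0 mg/h

CL = 66.7 mL/min × 60/1000 = 4.002 L/h
R₀ = 4.002 × 11 = 44.02 mg/h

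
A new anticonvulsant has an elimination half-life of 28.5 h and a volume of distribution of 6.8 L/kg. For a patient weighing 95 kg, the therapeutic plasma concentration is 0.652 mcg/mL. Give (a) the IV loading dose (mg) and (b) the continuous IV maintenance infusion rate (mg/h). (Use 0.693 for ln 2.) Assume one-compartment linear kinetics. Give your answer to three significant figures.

(a) 421 mg; (b) 10.2 mg/h

Total Vd = 6.8 × 95 = 646.0 L
LD = Vd × C = 646.0 × 0.652 = 421.2 mg
CL = 0.693 × Vd / t½ = 0.693 × 646.0 / 28.5 = 15.71 L/h
Infusion rate = CL × Css = 15.71 × 0.652 = 10.24 mg/h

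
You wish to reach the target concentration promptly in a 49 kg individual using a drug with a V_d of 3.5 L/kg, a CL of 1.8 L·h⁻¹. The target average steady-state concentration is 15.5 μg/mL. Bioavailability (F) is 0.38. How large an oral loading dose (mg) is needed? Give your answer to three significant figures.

Vd(total) = 49 kg × 3.5 L/kg = 171.5 L
LD = Vd × C / F = 171.5 × 15.50 / 0.38 = 6995 mg

7000 mg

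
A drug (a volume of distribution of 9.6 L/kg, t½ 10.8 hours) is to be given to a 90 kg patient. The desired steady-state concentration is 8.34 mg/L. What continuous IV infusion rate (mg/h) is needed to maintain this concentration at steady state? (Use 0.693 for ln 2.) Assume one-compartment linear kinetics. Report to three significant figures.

Total Vd = 9.6 × 90 = 864.0 L
k = 0.693/10.8 = 0.06417 h⁻¹, so CL = k·Vd = 0.06417 × 864.0 = 55.44 L/h
Infusion rate = CL × Css = 55.44 × 8.34 = 462.4 mg/h

462 mg/h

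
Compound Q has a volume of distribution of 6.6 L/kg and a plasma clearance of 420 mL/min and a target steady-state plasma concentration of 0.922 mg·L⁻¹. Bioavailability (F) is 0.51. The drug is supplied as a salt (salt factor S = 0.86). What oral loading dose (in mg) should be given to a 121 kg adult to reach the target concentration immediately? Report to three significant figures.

1680 mg

Vd = 6.6 L/kg × 121 kg = 798.6 L
The loading dose fills Vd to the target concentration; clearance is irrelevant here.
LD = Vd × C / F / S = 798.6 × 0.9220 / 0.51 / 0.86 = 1679 mg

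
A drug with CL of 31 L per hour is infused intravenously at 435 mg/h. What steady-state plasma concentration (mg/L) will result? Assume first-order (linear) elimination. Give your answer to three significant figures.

14.0 mg/L

Css = rate / CL = 435 / 31.00 = 14.03 mg/L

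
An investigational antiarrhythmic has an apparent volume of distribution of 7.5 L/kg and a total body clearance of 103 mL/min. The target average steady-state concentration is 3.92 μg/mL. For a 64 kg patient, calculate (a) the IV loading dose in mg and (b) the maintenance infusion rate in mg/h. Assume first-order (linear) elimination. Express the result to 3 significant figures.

(a) 1880 mg; (b) 24.2 mg/h

Total Vd = 7.5 × 64 = 480.0 L
LD = Vd · C_target = 480.0 × 3.92 = 1882 mg
CL = 103 mL/min × 60/1000 = 6.180 L/h
Maintenance infusion rate = CL × Css = 6.180 × 3.92 = 24.23 mg/h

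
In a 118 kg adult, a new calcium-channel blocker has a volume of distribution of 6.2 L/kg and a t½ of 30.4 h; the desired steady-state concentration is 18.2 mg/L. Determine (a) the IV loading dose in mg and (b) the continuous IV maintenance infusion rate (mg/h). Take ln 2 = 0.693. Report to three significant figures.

Vd = 6.2 L/kg × 118 kg = 731.6 L
LD = Vd × C = 731.6 × 18.2 = 13320 mg
CL = 0.693 × Vd / t½ = 0.693 × 731.6 / 30.4 = 16.68 L/h
Infusion rate = CL × Css = 16.68 × 18.2 = 303.6 mg/h

(a) 13300 mg; (b) 304 mg/h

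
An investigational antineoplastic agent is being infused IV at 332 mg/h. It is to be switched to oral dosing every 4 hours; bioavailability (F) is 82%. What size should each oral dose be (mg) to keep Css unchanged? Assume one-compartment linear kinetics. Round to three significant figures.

1620 mg

To maintain the same Css, the systemic dosing rate must be unchanged: F·D/τ = infusion rate.
D = rate × τ / F = 332 × 4 / 0.82 = 1620 mg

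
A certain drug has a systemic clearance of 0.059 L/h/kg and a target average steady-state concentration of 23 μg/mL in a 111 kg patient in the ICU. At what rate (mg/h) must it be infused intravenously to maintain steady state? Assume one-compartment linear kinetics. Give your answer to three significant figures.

CL = 0.059 L/h/kg × 111 kg = 6.549 L/h
Rate = CL × Css = 6.549 × 23 = 150.6 mg/h

151 mg/h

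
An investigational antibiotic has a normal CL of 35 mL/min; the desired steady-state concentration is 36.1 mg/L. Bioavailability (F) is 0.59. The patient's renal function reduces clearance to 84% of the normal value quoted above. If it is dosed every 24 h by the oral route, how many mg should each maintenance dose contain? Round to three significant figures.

2590 mg

Convert clearance: 35 mL/min × 60 min/h ÷ 1000 mL/L = 2.100 L/h
Patient clearance = 0.84 × 2.100 = 1.764 L/h
D = CL × Css × τ / F = 1.764 × 36.1 × 24 / 0.59 = 2590 mg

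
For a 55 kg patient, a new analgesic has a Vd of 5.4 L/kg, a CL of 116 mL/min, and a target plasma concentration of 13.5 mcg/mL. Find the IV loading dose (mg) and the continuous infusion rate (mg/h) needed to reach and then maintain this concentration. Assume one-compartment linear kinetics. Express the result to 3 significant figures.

Total Vd = 5.4 × 55 = 297.0 L
Loading dose = Vd × C = 297.0 × 13.5 = 4010 mg
Convert clearance: 116 mL/min × 60 min/h ÷ 1000 mL/L = 6.960 L/h
Infusion rate = 6.960 L/h × 13.5 mg/L = 93.96 mg/h

(a) 4010 mg; (b) 94.0 mg/h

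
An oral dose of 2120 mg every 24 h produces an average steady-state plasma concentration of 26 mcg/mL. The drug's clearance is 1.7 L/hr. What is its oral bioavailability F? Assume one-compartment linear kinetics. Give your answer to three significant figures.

F·D/τ = CL·Css at steady state → F = CL·Css·τ / D.
F = 1.7 × 26 × 24 / 2120 = 0.500

0.500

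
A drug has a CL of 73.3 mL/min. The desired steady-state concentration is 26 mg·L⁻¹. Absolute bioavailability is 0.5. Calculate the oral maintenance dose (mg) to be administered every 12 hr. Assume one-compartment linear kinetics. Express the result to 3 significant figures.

Convert clearance: 73.3 mL/min × 60 min/h ÷ 1000 mL/L = 4.398 L/h
At steady state, dose per interval replaces the amount cleared in that interval: F·D/τ = CL·Css.
D = CL × Css × τ / F = 4.398 × 26 × 12 / 0.5 = 2744 mg

2740 mg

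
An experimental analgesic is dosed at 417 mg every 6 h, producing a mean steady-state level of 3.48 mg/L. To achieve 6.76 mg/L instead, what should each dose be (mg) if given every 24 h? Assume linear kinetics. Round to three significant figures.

3240 mg

With linear kinetics, Css is proportional to dose rate (D/τ) at fixed clearance.
D₂ = D₁ × (Css,target / Css,current) × (τ₂/τ₁) = 417 × (6.76/3.48) × (24/6) = 3240 mg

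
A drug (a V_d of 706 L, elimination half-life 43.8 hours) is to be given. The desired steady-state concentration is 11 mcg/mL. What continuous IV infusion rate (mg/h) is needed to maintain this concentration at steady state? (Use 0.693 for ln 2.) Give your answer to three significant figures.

123 mg/h

k = 0.693/43.8 = 0.01582 h⁻¹, so CL = k·Vd = 0.01582 × 706.0 = 11.17 L/h
Infusion rate = CL × Css = 11.17 × 11 = 122.9 mg/h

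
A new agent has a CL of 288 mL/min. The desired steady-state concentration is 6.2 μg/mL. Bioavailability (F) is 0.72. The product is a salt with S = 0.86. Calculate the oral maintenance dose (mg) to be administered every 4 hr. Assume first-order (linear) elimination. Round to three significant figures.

Convert clearance: 288 mL/min × 60 min/h ÷ 1000 mL/L = 17.28 L/h
At steady state, dose per interval replaces the amount cleared in that interval: F·S·D/τ = CL·Css.
D = CL × Css × τ / F / S = 17.28 × 6.2 × 4 / 0.72 / 0.86 = 692.1 mg

692 mg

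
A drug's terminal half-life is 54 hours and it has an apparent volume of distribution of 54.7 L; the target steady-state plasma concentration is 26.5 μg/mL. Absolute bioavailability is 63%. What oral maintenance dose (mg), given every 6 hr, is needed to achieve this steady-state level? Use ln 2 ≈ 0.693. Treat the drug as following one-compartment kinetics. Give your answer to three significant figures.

177 mg

k = 0.693/54 = 0.01283 h⁻¹, so CL = k·Vd = 0.01283 × 54.70 = 0.7018 L/h
D = CL × Css × τ / F = 0.7018 × 26.5 × 6 / 0.63 = 177.1 mg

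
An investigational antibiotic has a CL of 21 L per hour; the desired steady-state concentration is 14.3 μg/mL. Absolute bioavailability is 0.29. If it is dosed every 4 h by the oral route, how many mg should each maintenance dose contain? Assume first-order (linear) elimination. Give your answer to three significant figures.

4140 mg

D = CL × Css × τ / F = 21.00 × 14.3 × 4 / 0.29 = 4142 mg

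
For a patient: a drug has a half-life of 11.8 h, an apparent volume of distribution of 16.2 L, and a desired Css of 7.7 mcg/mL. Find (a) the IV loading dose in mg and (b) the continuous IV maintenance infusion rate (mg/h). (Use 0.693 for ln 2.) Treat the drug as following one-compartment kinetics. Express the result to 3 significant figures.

(a) 125 mg; (b) 7.33 mg/h

LD = Vd × C = 16.20 × 7.7 = 124.7 mg
CL = 0.693 × Vd / t½ = 0.693 × 16.20 / 11.8 = 0.9514 L/h
Infusion rate = CL × Css = 0.9514 × 7.7 = 7.326 mg/h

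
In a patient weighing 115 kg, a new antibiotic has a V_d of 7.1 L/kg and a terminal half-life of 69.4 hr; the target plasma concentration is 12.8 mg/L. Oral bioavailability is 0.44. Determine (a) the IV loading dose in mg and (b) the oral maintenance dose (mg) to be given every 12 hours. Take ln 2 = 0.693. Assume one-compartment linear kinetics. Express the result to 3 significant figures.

Total Vd = 7.1 × 115 = 816.5 L
LD = Vd × C = 816.5 × 12.8 = 10450 mg
CL = 0.693 × Vd / t½ = 0.693 × 816.5 / 69.4 = 8.153 L/h
D = CL × Css × τ / F = 8.153 × 12.8 × 12 / 0.44 = 2846 mg

(a) 10500 mg; (b) 2850 mg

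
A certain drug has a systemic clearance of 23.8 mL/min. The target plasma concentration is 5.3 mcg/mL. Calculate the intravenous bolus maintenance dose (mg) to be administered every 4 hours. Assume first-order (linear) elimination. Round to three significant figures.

30.3 mg

CL = 23.8 mL/min × 60/1000 = 1.428 L/h
D = CL × Css × τ = 1.428 × 5.3 × 4 = 30.27 mg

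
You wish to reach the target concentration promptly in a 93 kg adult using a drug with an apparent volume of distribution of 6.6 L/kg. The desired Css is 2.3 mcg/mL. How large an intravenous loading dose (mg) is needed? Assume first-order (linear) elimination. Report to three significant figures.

Vd = 6.6 L/kg × 93 kg = 613.8 L
The loading dose fills Vd to the target concentration.
LD = Vd × C = 613.8 × 2.300 = 1412 mg

1410 mg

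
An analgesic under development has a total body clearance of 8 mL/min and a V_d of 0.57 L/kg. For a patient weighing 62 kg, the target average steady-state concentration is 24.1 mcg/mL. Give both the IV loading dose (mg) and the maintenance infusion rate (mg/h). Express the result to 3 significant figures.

Vd(total) = 62 kg × 0.57 L/kg = 35.34 L
LD = Vd · C_target = 35.34 × 24.1 = 851.7 mg
Convert clearance: 8 mL/min × 60 min/h ÷ 1000 mL/L = 0.4800 L/h
Maintenance: replace elimination → rate = CL × Css = 0.4800 × 24.1 = 11.57 mg/h

(a) 852 mg; (b) 11.6 mg/h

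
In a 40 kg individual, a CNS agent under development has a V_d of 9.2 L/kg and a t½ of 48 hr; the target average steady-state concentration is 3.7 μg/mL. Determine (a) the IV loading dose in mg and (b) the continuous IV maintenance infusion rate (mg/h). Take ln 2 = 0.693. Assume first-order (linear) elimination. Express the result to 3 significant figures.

Vd(total) = 40 kg × 9.2 L/kg = 368.0 L
LD = Vd × C = 368.0 × 3.7 = 1362 mg
CL = 0.693 × Vd / t½ = 0.693 × 368.0 / 48 = 5.313 L/h
Infusion rate = CL × Css = 5.313 × 3.7 = 19.66 mg/h

(a) 1360 mg; (b) 19.7 mg/h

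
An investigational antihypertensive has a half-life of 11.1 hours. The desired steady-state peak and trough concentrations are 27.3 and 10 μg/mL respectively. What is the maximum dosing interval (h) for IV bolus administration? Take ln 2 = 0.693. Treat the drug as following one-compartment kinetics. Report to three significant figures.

k = 0.693 / t½ = 0.693 / 11.1 = 0.06243 h⁻¹
Between IV bolus doses, concentration decays as C = C₀·e^(−kτ), so C_peak/C_trough = e^(kτ).
τ_max = ln(C_peak/C_trough) / k = ln(27.3/10) / 0.06243 = 1.004 / 0.06243 = 16.08 h

16.1 h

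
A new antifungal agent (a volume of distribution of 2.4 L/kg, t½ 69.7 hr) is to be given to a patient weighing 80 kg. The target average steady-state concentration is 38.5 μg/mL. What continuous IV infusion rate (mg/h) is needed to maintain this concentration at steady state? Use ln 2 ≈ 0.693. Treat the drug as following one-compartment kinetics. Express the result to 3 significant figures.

73.5 mg/h

Vd(total) = 80 kg × 2.4 L/kg = 192.0 L
k = 0.693/69.7 = 0.009943 h⁻¹, so CL = k·Vd = 0.009943 × 192.0 = 1.909 L/h
Infusion rate = CL × Css = 1.909 × 38.5 = 73.50 mg/h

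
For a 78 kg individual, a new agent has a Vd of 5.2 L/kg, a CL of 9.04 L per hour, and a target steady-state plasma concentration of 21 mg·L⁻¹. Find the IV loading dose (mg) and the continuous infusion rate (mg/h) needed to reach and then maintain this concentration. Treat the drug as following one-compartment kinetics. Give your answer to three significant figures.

Vd(total) = 78 kg × 5.2 L/kg = 405.6 L
Loading dose = Vd × C = 405.6 × 21 = 8518 mg
Maintenance: replace elimination → rate = CL × Css = 9.040 × 21 = 189.8 mg/h

(a) 8520 mg; (b) 190 mg/h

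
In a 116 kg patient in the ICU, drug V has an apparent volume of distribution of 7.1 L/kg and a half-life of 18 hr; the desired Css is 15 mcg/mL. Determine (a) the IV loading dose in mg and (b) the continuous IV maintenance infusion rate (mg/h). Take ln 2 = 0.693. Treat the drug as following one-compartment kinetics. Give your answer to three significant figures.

Total Vd = 7.1 × 116 = 823.6 L
LD = Vd × C = 823.6 × 15 = 12350 mg
CL = 0.693 × Vd / t½ = 0.693 × 823.6 / 18 = 31.71 L/h
Infusion rate = CL × Css = 31.71 × 15 = 475.7 mg/h

(a) 12400 mg; (b) 476 mg/h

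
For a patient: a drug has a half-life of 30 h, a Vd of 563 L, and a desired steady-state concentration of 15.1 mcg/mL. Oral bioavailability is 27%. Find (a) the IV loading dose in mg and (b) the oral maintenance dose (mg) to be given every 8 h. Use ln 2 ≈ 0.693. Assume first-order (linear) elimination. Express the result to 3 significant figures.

(a) 8500 mg; (b) 5820 mg

LD = Vd × C = 563.0 × 15.1 = 8501 mg
CL = 0.693 × Vd / t½ = 0.693 × 563.0 / 30 = 13.01 L/h
D = CL × Css × τ / F = 13.01 × 15.1 × 8 / 0.27 = 5821 mg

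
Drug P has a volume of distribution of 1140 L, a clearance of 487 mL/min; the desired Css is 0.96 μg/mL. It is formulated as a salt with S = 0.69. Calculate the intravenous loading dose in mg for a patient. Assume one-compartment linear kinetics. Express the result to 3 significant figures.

LD is governed by Vd — clearance does not enter the loading-dose calculation.
LD = Vd × C / S = 1140 × 0.9600 / 0.69 = 1586 mg

1590 mg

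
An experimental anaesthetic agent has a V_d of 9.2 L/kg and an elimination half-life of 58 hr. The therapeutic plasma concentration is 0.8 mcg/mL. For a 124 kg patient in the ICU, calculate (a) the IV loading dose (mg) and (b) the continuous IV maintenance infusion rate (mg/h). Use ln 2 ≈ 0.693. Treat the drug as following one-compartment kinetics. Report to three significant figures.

(a) 913 mg; (b) 10.9 mg/h

Vd = 9.2 L/kg × 124 kg = 1141 L
LD = Vd × C = 1141 × 0.8 = 912.8 mg
CL = 0.693 × Vd / t½ = 0.693 × 1141 / 58 = 13.63 L/h
Infusion rate = CL × Css = 13.63 × 0.8 = 10.90 mg/h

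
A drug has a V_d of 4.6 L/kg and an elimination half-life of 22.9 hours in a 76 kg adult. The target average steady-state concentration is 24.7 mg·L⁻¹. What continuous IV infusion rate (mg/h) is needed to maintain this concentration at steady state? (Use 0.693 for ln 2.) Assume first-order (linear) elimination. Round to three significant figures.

261 mg/h

Vd(total) = 76 kg × 4.6 L/kg = 349.6 L
CL = ln 2 · Vd / t½ = 0.693 × 349.6 / 22.9 = 10.58 L/h
Infusion rate = CL × Css = 10.58 × 24.7 = 261.3 mg/h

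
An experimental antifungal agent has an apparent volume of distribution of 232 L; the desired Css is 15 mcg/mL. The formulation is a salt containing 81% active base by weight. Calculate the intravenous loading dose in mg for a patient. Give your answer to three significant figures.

4300 mg

The loading dose fills Vd to the target concentration.
LD = Vd × C / S = 232.0 × 15.00 / 0.81 = 4296 mg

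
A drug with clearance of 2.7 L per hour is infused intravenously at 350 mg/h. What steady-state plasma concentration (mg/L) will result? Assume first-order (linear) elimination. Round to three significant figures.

Css = rate / CL = 350 / 2.700 = 129.6 mg/L

130 mg/L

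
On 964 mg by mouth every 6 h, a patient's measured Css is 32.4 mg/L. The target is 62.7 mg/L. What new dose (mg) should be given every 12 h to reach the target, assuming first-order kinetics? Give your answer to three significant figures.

For first-order elimination, Css ∝ F·D/(CL·τ); F and CL are unchanged, so Css ∝ D/τ.
D₂ = D₁ × (Css,target / Css,current) × (τ₂/τ₁) = 964 × (62.7/32.4) × (12/6) = 3731 mg

3730 mg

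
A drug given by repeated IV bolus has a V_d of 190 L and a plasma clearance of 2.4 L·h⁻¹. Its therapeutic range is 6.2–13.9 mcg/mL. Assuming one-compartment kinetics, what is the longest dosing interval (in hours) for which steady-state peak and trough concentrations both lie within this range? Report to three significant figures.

k = CL / Vd = 2.400 / 190.0 = 0.01263 h⁻¹
Between IV bolus doses, concentration decays as C = C₀·e^(−kτ), so C_peak/C_trough = e^(kτ).
τ_max = ln(C_peak/C_trough) / k = ln(13.9/6.2) / 0.01263 = 0.8073 / 0.01263 = 63.92 h

63.9 h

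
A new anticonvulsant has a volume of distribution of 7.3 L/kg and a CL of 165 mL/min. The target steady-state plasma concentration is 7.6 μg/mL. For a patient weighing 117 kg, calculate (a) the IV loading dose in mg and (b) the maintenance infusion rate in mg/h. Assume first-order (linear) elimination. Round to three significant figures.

Vd = 7.3 L/kg × 117 kg = 854.1 L
Loading: fill Vd to C_target → 854.1 L × 7.6 mg/L = 6491 mg
CL = 165 mL/min × 60/1000 = 9.900 L/h
Maintenance infusion rate = CL × Css = 9.900 × 7.6 = 75.24 mg/h

(a) 6490 mg; (b) 75.2 mg/h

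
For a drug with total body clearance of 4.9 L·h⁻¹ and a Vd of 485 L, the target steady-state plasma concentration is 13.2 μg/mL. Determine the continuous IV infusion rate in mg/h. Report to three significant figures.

Rate = CL × Css = 4.900 × 13.2 = 64.68 mg/h

64.7 mg/h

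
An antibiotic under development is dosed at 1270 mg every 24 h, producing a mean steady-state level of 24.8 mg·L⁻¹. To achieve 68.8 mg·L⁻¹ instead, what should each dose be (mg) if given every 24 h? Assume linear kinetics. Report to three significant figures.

3520 mg

With linear kinetics, Css is proportional to dose rate (D/τ) at fixed clearance.
D₂ = D₁ × (Css,target / Css,current) = 1270 × 68.8/24.8 = 3523 mg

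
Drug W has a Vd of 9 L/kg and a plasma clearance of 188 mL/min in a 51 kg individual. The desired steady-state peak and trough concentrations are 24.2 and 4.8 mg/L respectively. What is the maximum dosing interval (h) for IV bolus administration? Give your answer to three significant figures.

65.8 h

Total Vd = 9 × 51 = 459.0 L
CL = 188 mL/min × 60/1000 = 11.28 L/h
k = CL / Vd = 11.28 / 459.0 = 0.02458 h⁻¹
Between IV bolus doses, concentration decays as C = C₀·e^(−kτ), so C_peak/C_trough = e^(kτ).
τ_max = ln(C_peak/C_trough) / k = ln(24.2/4.8) / 0.02458 = 1.618 / 0.02458 = 65.83 h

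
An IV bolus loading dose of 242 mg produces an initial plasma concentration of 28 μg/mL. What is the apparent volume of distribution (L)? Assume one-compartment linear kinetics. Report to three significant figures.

8.64 L

Immediately after an IV bolus, C₀ = Dose / Vd, so Vd = Dose / C₀.
Vd = 242 / 28 = 8.643 L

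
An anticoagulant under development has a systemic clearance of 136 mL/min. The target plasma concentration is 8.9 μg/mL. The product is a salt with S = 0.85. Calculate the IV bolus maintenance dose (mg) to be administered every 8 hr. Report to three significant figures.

CL = 136 mL/min = 136 × 0.06 = 8.160 L/h
D = CL × Css × τ / S = 8.160 × 8.9 × 8 / 0.85 = 683.5 mg

684 mg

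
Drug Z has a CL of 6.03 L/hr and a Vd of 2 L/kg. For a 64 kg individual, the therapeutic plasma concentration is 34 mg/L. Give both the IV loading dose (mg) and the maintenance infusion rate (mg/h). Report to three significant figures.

(a) 4350 mg; (b) 205 mg/h

Vd = 2 L/kg × 64 kg = 128.0 L
Loading: fill Vd to C_target → 128.0 L × 34 mg/L = 4352 mg
Maintenance: replace elimination → rate = CL × Css = 6.030 × 34 = 205.0 mg/h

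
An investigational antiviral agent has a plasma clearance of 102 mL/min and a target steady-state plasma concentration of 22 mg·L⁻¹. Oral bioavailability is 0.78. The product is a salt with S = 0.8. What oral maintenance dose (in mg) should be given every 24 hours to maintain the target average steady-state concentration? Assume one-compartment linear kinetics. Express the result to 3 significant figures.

Convert clearance: 102 mL/min × 60 min/h ÷ 1000 mL/L = 6.120 L/h
D = CL × Css × τ / F / S = 6.120 × 22 × 24 / 0.78 / 0.8 = 5178 mg

5180 mg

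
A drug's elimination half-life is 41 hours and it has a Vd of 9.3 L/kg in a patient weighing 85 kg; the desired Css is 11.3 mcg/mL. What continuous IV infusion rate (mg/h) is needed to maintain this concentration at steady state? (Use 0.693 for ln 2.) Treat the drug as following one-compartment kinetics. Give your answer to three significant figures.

Vd = 9.3 L/kg × 85 kg = 790.5 L
CL = ln 2 · Vd / t½ = 0.693 × 790.5 / 41 = 13.36 L/h
Infusion rate = CL × Css = 13.36 × 11.3 = 151.0 mg/h

151 mg/h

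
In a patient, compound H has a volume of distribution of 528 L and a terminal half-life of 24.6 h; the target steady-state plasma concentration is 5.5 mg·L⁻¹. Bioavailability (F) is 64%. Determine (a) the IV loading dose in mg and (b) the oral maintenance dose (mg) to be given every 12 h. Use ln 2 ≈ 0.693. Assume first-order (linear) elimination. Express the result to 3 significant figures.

LD = Vd × C = 528.0 × 5.5 = 2904 mg
CL = 0.693 × Vd / t½ = 0.693 × 528.0 / 24.6 = 14.87 L/h
D = CL × Css × τ / F = 14.87 × 5.5 × 12 / 0.64 = 1533 mg

(a) 2900 mg; (b) 1530 mg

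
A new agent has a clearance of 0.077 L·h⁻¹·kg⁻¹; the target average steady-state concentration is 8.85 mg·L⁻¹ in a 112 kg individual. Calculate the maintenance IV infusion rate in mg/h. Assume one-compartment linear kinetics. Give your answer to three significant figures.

76.3 mg/h

CL = 0.077 L·h⁻¹·kg⁻¹ × 112 kg = 8.624 L/h
At steady state, infusion rate equals elimination rate: rate in = CL × Css.
R₀ = 8.624 × 8.85 = 76.32 mg/h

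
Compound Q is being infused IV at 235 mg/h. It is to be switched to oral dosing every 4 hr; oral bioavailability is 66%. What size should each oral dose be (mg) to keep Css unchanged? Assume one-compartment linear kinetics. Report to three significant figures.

1420 mg

To maintain the same Css, the systemic dosing rate must be unchanged: F·D/τ = infusion rate.
D = rate × τ / F = 235 × 4 / 0.66 = 1424 mg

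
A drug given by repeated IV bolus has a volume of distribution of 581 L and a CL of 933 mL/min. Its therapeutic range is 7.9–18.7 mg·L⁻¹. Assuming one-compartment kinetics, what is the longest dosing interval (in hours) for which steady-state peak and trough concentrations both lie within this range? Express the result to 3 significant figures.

8.94 h

CL = 933 mL/min × 60/1000 = 55.98 L/h
k = CL / Vd = 55.98 / 581.0 = 0.09635 h⁻¹
Between IV bolus doses, concentration decays as C = C₀·e^(−kτ), so C_peak/C_trough = e^(kτ).
τ_max = ln(C_peak/C_trough) / k = ln(18.7/7.9) / 0.09635 = 0.8617 / 0.09635 = 8.943 h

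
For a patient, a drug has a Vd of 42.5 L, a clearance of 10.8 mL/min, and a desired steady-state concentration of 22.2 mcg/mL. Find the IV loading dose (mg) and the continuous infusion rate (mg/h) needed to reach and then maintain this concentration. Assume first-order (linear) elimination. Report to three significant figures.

(a) 944 mg; (b) 14.4 mg/h

Loading: fill Vd to C_target → 42.50 L × 22.2 mg/L = 943.5 mg
CL = 10.8 mL/min × 60/1000 = 0.6480 L/h
Infusion rate = 0.6480 L/h × 22.2 mg/L = 14.39 mg/h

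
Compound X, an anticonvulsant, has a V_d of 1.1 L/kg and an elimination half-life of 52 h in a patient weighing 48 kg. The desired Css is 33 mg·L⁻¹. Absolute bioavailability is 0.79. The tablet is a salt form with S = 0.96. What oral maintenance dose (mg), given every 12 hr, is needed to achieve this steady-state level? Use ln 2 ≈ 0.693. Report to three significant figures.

Vd = 1.1 L/kg × 48 kg = 52.80 L
CL = ln 2 · Vd / t½ = 0.693 × 52.80 / 52 = 0.7037 L/h
D = CL × Css × τ / F / S = 0.7037 × 33 × 12 / 0.79 / 0.96 = 367.4 mg

367 mg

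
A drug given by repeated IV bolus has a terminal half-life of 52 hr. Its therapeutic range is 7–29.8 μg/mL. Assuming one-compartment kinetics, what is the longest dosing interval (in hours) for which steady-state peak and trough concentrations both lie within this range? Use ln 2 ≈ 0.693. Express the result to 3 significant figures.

109 h

k = 0.693 / t½ = 0.693 / 52 = 0.01333 h⁻¹
Between IV bolus doses, concentration decays as C = C₀·e^(−kτ), so C_peak/C_trough = e^(kτ).
τ_max = ln(C_peak/C_trough) / k = ln(29.8/7) / 0.01333 = 1.449 / 0.01333 = 108.7 h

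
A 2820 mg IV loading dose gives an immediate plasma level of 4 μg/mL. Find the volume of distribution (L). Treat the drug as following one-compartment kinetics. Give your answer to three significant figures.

705 L

Immediately after an IV bolus, C₀ = Dose / Vd, so Vd = Dose / C₀.
Vd = 2820 / 4 = 705.0 L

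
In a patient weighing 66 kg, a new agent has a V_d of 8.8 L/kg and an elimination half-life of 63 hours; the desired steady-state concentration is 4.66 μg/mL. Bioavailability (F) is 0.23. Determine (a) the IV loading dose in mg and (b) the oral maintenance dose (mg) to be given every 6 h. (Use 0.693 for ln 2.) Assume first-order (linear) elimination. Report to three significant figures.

Vd = 8.8 L/kg × 66 kg = 580.8 L
LD = Vd × C = 580.8 × 4.66 = 2707 mg
CL = 0.693 × Vd / t½ = 0.693 × 580.8 / 63 = 6.389 L/h
D = CL × Css × τ / F = 6.389 × 4.66 × 6 / 0.23 = 776.7 mg

(a) 2710 mg; (b) 777 mg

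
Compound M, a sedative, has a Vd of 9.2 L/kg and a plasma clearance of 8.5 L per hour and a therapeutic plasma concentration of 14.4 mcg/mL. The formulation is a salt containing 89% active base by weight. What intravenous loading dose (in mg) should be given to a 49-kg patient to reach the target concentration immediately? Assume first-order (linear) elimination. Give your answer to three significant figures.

7290 mg

Vd = 9.2 L/kg × 49 kg = 450.8 L
LD = Vd × C / S = 450.8 × 14.40 / 0.89 = 7294 mg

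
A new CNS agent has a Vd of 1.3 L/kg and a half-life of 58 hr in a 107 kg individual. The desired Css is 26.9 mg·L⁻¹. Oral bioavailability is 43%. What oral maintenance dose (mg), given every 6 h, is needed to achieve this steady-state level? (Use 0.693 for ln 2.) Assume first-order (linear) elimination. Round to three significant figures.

Vd = 1.3 L/kg × 107 kg = 139.1 L
CL = ln 2 · Vd / t½ = 0.693 × 139.1 / 58 = 1.662 L/h
D = CL × Css × τ / F = 1.662 × 26.9 × 6 / 0.43 = 623.8 mg

624 mg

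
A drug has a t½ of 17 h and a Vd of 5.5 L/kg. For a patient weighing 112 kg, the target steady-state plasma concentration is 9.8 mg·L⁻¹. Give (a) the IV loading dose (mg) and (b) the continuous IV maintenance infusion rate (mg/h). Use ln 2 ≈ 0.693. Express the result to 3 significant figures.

Total Vd = 5.5 × 112 = 616.0 L
LD = Vd × C = 616.0 × 9.8 = 6037 mg
CL = 0.693 × Vd / t½ = 0.693 × 616.0 / 17 = 25.11 L/h
Infusion rate = CL × Css = 25.11 × 9.8 = 246.1 mg/h

(a) 6040 mg; (b) 246 mg/h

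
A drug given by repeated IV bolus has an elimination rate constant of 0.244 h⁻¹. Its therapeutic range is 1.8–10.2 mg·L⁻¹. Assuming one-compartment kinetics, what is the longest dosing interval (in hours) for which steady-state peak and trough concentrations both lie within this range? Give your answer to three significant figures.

7.11 h

Between IV bolus doses, concentration decays as C = C₀·e^(−kτ), so C_peak/C_trough = e^(kτ).
τ_max = ln(C_peak/C_trough) / k = ln(10.2/1.8) / 0.2440 = 1.735 / 0.2440 = 7.111 h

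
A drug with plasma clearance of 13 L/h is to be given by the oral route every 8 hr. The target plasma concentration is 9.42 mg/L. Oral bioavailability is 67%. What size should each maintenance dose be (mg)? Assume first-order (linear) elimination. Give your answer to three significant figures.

1460 mg

D = CL × Css × τ / F = 13.00 × 9.42 × 8 / 0.67 = 1462 mg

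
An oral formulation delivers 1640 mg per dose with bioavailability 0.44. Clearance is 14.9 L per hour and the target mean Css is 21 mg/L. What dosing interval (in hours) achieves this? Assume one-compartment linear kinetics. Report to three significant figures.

F·D/τ = CL·Css → τ = F·D / (CL·Css).
τ = 0.44 × 1640 / (14.9 × 21) = 2.306 h

2.31 h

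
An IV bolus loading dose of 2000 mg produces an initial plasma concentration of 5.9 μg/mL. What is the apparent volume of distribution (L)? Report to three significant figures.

Immediately after an IV bolus, C₀ = Dose / Vd, so Vd = Dose / C₀.
Vd = 2000 / 5.9 = 339.0 L

339 L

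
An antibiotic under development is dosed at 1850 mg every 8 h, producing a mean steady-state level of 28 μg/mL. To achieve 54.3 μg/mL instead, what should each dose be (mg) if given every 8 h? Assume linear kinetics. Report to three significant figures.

3590 mg

With linear kinetics, Css is proportional to dose rate (D/τ) at fixed clearance.
D₂ = D₁ × (Css,target / Css,current) = 1850 × 54.3/28 = 3588 mg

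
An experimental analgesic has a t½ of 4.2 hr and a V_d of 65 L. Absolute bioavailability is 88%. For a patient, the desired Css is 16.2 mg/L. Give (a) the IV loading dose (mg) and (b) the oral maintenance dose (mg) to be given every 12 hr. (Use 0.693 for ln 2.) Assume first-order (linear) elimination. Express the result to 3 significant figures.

(a) 1050 mg; (b) 2370 mg

LD = Vd × C = 65.00 × 16.2 = 1053 mg
CL = 0.693 × Vd / t½ = 0.693 × 65.00 / 4.2 = 10.73 L/h
D = CL × Css × τ / F = 10.73 × 16.2 × 12 / 0.88 = 2370 mg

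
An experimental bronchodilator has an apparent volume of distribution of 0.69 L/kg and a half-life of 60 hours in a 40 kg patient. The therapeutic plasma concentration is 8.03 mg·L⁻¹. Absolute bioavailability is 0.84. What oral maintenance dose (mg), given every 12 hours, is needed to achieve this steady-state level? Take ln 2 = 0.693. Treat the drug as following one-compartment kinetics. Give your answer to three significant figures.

Total Vd = 0.69 × 40 = 27.60 L
k = 0.693/60 = 0.01155 h⁻¹, so CL = k·Vd = 0.01155 × 27.60 = 0.3188 L/h
D = CL × Css × τ / F = 0.3188 × 8.03 × 12 / 0.84 = 36.57 mg

36.6 mg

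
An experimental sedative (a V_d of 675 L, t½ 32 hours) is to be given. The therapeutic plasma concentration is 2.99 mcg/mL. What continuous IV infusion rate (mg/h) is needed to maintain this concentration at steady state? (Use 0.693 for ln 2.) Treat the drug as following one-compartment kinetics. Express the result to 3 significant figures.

43.7 mg/h

CL = ln 2 · Vd / t½ = 0.693 × 675.0 / 32 = 14.62 L/h
Infusion rate = CL × Css = 14.62 × 2.99 = 43.71 mg/h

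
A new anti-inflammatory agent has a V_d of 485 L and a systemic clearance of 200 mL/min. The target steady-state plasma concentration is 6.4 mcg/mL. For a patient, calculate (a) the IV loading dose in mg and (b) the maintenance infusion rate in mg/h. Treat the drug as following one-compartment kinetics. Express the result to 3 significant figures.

LD = Vd · C_target = 485.0 × 6.4 = 3104 mg
Convert clearance: 200 mL/min × 60 min/h ÷ 1000 mL/L = 12.00 L/h
Maintenance: replace elimination → rate = CL × Css = 12.00 × 6.4 = 76.80 mg/h

(a) 3100 mg; (b) 76.8 mg/h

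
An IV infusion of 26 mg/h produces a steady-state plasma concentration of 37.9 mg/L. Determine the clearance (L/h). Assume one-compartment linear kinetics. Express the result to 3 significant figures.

At steady state, infusion rate = CL × Css, so CL = rate / Css.
CL = 26 / 37.9 = 0.6860 L/h

0.686 L/h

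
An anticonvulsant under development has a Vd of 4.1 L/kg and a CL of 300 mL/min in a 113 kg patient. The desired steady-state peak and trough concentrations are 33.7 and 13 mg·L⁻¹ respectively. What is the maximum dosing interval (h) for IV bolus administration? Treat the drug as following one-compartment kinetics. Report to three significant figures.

24.5 h

Vd(total) = 113 kg × 4.1 L/kg = 463.3 L
CL = 300 mL/min = 300 × 0.06 = 18.00 L/h
k = CL / Vd = 18.00 / 463.3 = 0.03885 h⁻¹
Between IV bolus doses, concentration decays as C = C₀·e^(−kτ), so C_peak/C_trough = e^(kτ).
τ_max = ln(C_peak/C_trough) / k = ln(33.7/13) / 0.03885 = 0.9525 / 0.03885 = 24.52 h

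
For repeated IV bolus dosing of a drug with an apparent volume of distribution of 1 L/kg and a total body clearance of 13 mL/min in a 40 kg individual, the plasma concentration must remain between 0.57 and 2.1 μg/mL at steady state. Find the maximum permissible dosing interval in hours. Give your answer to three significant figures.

66.9 h

Vd = 1 L/kg × 40 kg = 40.00 L
CL = 13 mL/min = 13 × 0.06 = 0.7800 L/h
k = CL / Vd = 0.7800 / 40.00 = 0.01950 h⁻¹
Between IV bolus doses, concentration decays as C = C₀·e^(−kτ), so C_peak/C_trough = e^(kτ).
τ_max = ln(C_peak/C_trough) / k = ln(2.1/0.57) / 0.01950 = 1.304 / 0.01950 = 66.87 h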